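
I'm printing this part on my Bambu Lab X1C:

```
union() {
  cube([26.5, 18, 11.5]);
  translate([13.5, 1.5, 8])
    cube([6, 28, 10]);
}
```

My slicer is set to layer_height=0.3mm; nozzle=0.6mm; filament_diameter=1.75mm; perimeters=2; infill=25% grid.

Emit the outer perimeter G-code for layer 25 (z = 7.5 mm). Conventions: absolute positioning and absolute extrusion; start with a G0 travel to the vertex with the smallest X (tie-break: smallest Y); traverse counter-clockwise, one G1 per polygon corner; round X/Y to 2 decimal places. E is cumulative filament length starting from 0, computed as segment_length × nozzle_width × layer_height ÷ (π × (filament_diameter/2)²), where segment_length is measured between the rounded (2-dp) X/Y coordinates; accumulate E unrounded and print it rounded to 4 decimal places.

At z = 7.5 mm: the 26.5×18 cube contributes its full rectangle; the cube at (13.5, 1.5) does not reach this height (z outside [8, 18]); Combining (union): only the 26.5×18 cube is present, so the union is just that shape — 1 connected region. The outline is a single polygon with 4 vertices. Extrusion per mm of travel: 0.6 × 0.3 / (π × 0.875²) = 0.074835. Accumulating E over each segment gives final E = 6.6603.

G0 X0.00 Y0.00 Z7.50
G1 X26.50 Y0.00 E1.9831
G1 X26.50 Y18.00 E3.3302
G1 X0.00 Y18.00 E5.3133
G1 X0.00 Y0.00 E6.6603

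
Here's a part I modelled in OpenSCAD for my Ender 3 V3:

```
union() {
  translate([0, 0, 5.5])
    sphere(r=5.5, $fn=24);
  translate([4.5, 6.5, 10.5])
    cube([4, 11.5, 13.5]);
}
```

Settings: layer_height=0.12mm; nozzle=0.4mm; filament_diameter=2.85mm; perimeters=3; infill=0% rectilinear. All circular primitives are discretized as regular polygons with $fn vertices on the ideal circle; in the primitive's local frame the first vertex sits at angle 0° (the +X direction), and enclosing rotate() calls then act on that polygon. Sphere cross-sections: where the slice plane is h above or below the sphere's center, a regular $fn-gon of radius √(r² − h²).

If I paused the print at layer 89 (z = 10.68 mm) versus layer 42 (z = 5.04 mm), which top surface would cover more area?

Layer 89 (z = 10.68): the r=5.5 sphere slices to a regular 24-gon of circumradius 1.849 (√(r²−h²) with h=5.18 from center) (area = (24/2)·1.849²·sin(360°/24) = 10.61 mm²); the cube at (4.5, 6.5) (footprint 4×11.5) is included at this height (area 46.00 mm²); Taking the union: the 2 present regions are separate (no shared area or edge), so areas and boundary lengths simply add and each stays a separate island — area = 56.61 mm². So its area = 56.61 mm². Layer 42 (z = 5.04): the sphere: section is a regular 24-gon, circumradius = √(r²−h²) = √(5.5²−0.46²) = 5.481 (area = (24/2)·5.481²·sin(360°/24) = 93.29 mm²); the cube at (4.5, 6.5) does not reach this height (z outside [10.5, 24]); Taking the union: only the r=5.5 sphere is present, so the union is just that shape — area = 93.29 mm². So its area = 93.29 mm². Layer 42 is larger (93.29 vs 56.61 mm²).

layer 42 (z = 5.04 mm)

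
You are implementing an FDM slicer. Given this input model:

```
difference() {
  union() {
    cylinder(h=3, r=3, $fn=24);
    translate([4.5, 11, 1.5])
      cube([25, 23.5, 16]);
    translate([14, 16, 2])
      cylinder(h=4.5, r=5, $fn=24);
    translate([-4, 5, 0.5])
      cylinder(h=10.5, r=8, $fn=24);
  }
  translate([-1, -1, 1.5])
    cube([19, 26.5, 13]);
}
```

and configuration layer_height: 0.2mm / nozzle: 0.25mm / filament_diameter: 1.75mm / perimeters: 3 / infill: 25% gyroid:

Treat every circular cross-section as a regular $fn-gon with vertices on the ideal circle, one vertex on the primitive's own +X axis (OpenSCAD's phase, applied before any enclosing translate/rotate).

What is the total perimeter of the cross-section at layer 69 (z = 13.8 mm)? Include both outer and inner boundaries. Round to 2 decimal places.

At z = 13.8 mm: the cylinder is not intersected at this z (z outside [0, 3]); the cube at (4.5, 11) (footprint 25×23.5) is included at this height (perimeter 97.00 mm); the cylinder at (14, 16) is not intersected at this z (z outside [2, 6.5]); the cylinder at (-4, 5) does not reach this height (z outside [0.5, 11]); Taking the union: only the 25×23.5 cube at (4.5, 11) is present, so the union is just that shape — boundary = 97.00 mm; the cube at (-1, -1) (footprint 19×26.5) is included at this height (perimeter 91.00 mm); Subtracting the remaining from the first: starting from the result so far, the 19×26.5 cube at (-1, -1) partially overlaps it — only the 195.75 mm² overlap (of its 503.50 mm²) is removed, clipping the outline — boundary = 97.00 mm. Overall, the cross-section is a single solid region. Total boundary length (outer) = 97.00 mm.

97.00 mm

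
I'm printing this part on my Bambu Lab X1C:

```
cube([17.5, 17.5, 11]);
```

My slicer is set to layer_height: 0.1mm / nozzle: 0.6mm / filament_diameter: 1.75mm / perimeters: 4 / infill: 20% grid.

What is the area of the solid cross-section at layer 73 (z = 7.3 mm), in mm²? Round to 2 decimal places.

306.25 mm²

At z = 7.3 mm: the cube (footprint 17.5×17.5) is included at this height (area 306.25 mm²). Overall, the cross-section is a single solid region. Net area = 306.25 mm².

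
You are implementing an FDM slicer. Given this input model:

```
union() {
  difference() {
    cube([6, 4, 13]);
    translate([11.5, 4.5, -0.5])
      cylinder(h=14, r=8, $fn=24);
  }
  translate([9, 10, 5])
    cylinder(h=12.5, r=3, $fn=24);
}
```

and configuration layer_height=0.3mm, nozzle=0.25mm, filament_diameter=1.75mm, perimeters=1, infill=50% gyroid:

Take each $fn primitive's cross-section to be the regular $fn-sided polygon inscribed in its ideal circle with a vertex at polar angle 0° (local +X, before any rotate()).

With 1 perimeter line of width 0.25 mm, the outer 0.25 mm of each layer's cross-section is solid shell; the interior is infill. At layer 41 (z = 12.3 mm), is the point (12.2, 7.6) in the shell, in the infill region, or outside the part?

At z = 12.3 mm: the 6×4 cube contributes its full rectangle; the r=8 cylinder at (11.5, 4.5) gives a regular 24-gon of circumradius 8 (constant along its height); After the difference (first − rest): starting from the 6×4 cube, the r=8 cylinder at (11.5, 4.5) partially overlaps it — only the 7.81 mm² overlap (of its 198.77 mm²) is removed, clipping the outline — 1 connected region; the cylinder at (9, 10): section is a regular 24-gon, circumradius r=3; Combining (union): the 2 present regions are separate (no shared area or edge), so areas and boundary lengths simply add and each stays a separate island — 2 connected regions. Overall, the cross-section has 2 separate islands. The nearest boundary edge runs (11.60, 8.50)→(11.12, 7.88); distance from the point to it = 1.03 mm. The point is not inside any of the regions above, so it lies outside the cross-section (1.03 mm from the nearest boundary).

outside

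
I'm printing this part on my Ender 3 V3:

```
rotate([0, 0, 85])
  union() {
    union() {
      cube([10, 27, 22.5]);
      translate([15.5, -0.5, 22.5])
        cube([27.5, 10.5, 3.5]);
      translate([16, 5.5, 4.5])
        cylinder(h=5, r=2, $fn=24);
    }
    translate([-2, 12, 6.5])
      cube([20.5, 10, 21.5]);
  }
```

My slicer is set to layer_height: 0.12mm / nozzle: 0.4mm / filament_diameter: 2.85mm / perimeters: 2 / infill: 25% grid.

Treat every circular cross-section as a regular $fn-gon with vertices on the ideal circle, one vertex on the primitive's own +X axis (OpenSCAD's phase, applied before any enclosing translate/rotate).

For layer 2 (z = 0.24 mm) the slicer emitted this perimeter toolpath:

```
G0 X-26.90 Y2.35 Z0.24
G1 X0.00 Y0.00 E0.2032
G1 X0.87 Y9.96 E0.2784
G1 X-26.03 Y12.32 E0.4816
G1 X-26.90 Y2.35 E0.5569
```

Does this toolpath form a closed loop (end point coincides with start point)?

yes

Start point (G0): (-26.90, 2.35). End point (last G1): the path returns to the start — closed.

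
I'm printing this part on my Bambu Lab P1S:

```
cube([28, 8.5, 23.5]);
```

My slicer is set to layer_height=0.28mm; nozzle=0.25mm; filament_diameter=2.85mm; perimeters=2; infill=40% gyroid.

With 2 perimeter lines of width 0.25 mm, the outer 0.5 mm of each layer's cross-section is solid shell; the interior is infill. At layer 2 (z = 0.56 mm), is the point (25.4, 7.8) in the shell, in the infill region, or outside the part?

infill

At z = 0.56 mm: the cube (footprint 28×8.5) is included at this height. Overall, the cross-section is a single solid region. The nearest boundary edge runs (28.00, 8.50)→(0.00, 8.50); distance from the point to it = 0.70 mm. The point is inside the cross-section and 0.70 mm from the nearest boundary — more than the 0.5 mm shell width (2 × 0.25), so it's in the infill interior.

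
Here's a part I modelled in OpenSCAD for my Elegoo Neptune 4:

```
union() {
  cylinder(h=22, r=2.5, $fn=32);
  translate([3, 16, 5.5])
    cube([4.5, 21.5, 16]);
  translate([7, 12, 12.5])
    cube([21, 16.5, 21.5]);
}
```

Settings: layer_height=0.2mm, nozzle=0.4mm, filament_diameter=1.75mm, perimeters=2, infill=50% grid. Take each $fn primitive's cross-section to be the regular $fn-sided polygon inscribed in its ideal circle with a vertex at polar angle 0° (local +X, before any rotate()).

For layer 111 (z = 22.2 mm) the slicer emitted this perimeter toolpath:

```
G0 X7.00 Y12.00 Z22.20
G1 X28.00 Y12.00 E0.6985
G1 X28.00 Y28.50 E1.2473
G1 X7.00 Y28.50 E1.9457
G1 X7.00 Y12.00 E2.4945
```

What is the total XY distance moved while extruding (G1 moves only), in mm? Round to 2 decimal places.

Sum the Euclidean lengths of each G1 segment: total = 75.00 mm.

75.00 mm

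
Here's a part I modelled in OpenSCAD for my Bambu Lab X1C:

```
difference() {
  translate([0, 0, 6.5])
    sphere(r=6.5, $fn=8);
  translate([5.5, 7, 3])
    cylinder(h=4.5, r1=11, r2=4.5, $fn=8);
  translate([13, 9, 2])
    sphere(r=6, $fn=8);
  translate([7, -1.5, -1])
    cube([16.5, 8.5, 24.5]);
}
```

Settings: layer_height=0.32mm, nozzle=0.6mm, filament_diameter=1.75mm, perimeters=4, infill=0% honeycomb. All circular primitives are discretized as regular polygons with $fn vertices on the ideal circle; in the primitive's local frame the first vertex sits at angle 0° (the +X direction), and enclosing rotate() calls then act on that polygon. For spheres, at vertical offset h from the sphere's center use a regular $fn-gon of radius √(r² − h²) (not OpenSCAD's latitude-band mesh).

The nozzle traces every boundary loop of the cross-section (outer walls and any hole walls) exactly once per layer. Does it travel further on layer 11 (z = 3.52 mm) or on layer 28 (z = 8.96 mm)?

Layer 11 (z = 3.52): the r=6.5 sphere slices to a regular 8-gon of circumradius 5.777 (√(r²−h²) with h=2.98 from center) (perimeter = 2·8·5.777·sin(180°/8) = 35.37 mm); the cone at (5.5, 7) contributes a regular 8-gon of circumradius 10.249 (interpolated between r1=11 and r2=4.5 at t=0.116) (perimeter = 2·8·10.249·sin(180°/8) = 62.75 mm); the r=6 sphere at (13, 9) slices to a regular 8-gon of circumradius 5.804 (√(r²−h²) with h=1.52 from center) (perimeter = 2·8·5.804·sin(180°/8) = 35.54 mm); the 16.5×8.5 cube at (7, -1.5) contributes its full rectangle (perimeter 50.00 mm); Taking the first minus the rest: starting from the r=6.5 sphere, the cone at (5.5, 7) partially overlaps it — only the 49.60 mm² overlap (of its 297.10 mm²) is removed, clipping the outline; the r=6 sphere at (13, 9) misses the remaining region (no effect); the 16.5×8.5 cube at (7, -1.5) misses the remaining region (no effect) — boundary = 31.25 mm. So its perimeter = 31.25 mm. Layer 28 (z = 8.96): the sphere: section is a regular 8-gon, circumradius = √(r²−h²) = √(6.5²−2.46²) = 6.017 (perimeter = 2·8·6.017·sin(180°/8) = 36.84 mm); the cone at (5.5, 7) does not reach this height (z outside [3, 7.5]); the sphere at (13, 9) does not reach this height (|z−center|=6.960 > r=6); the cube at (7, -1.5) is present — its section is the full 16.5×8.5 rectangle (perimeter 50.00 mm); Subtracting the remaining from the first: starting from the r=6.5 sphere, the 16.5×8.5 cube at (7, -1.5) misses the remaining region (no effect) — boundary = 36.84 mm. So its perimeter = 36.84 mm. Layer 28 is larger (36.84 vs 31.25 mm).

layer 28 (z = 8.96 mm)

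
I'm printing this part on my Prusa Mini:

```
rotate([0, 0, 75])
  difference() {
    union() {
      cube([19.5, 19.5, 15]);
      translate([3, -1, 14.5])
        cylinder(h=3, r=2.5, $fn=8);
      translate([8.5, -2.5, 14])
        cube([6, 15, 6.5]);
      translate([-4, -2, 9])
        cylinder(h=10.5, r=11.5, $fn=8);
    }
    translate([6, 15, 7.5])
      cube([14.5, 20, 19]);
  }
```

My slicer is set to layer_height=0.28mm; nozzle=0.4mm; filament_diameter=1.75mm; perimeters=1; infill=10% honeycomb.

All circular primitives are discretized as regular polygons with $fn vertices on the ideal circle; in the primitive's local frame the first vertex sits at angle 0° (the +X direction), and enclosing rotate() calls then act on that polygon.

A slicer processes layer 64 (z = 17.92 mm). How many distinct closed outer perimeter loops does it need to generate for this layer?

2

At z = 17.92 mm: the cube does not reach this height (z outside [0, 15]); the cylinder at (3, -1) is not intersected at this z (z outside [14.5, 17.5]); the cube at (8.5, -2.5) (footprint 6×15) is included at this height; the r=11.5 cylinder at (-4, -2) contributes a regular 8-gon of circumradius 11.5; Combining (union): the 2 present regions are separate (no shared area or edge), so areas and boundary lengths simply add and each stays a separate island — 2 connected regions; the 14.5×20 cube at (6, 15) contributes its full rectangle; Subtracting the remaining from the first: starting from the result so far, the 14.5×20 cube at (6, 15) misses the remaining region (no effect) — 2 connected regions; (whole slice rotated 75° about Z — lengths, areas and connectivity unchanged). The result has 2 disconnected regions.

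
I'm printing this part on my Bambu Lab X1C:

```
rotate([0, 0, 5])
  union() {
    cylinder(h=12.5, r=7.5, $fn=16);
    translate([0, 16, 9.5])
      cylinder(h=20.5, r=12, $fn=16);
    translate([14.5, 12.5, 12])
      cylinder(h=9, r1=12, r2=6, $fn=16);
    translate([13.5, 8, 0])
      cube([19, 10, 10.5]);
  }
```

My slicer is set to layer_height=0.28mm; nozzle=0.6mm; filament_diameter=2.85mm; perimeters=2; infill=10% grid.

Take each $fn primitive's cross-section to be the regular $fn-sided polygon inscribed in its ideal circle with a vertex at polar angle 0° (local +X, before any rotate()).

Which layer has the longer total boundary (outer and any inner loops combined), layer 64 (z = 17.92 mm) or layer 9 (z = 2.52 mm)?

Layer 64 (z = 17.92): the cylinder is not intersected at this z (z outside [0, 12.5]); the r=12 cylinder at (0, 16) contributes a regular 16-gon of circumradius 12 (perimeter = 2·16·12.000·sin(180°/16) = 74.91 mm); the cone at (14.5, 12.5) (r1=12→r2=6) has section circumradius 8.053 here — a regular 16-gon (perimeter = 2·16·8.053·sin(180°/16) = 50.28 mm); the cube at (13.5, 8) is absent (z outside [0, 10.5]); Combining (union): the regions partially overlap (shared area 42.21 mm²), so the edge portions inside another operand are dropped and the merged outline is re-measured after clipping — boundary = 97.07 mm; (whole slice rotated 5° about Z — lengths, areas and connectivity unchanged). So its perimeter = 97.07 mm. Layer 9 (z = 2.52): the r=7.5 cylinder gives a regular 16-gon of circumradius 7.5 (constant along its height) (perimeter = 2·16·7.500·sin(180°/16) = 46.82 mm); the cylinder at (0, 16) does not reach this height (z outside [9.5, 30]); the cone at (14.5, 12.5) is not intersected at this z (z outside [12, 21]); the cube at (13.5, 8) (footprint 19×10) is included at this height (perimeter 58.00 mm); Taking the union: the 2 present regions are separate (no shared area or edge), so areas and boundary lengths simply add and each stays a separate island — boundary = 104.82 mm; (whole slice rotated 5° about Z — lengths, areas and connectivity unchanged). So its perimeter = 104.82 mm. Layer 9 is larger (104.82 vs 97.07 mm).

layer 9 (z = 2.52 mm)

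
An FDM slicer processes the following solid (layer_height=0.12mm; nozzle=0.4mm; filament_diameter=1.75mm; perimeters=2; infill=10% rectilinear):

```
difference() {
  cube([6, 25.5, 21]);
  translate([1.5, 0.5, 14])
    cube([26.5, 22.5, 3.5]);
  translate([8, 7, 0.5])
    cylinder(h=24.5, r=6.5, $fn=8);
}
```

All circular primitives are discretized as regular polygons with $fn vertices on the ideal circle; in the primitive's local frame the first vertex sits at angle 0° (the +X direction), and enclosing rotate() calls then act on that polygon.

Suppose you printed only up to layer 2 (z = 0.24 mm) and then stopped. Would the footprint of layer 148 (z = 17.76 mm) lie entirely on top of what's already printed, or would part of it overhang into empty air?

entirely on top

Compare the two slices. At z = 0.24: the 6×25.5 cube contributes its full rectangle (area 153.00 mm²); the cube at (1.5, 0.5) is not intersected at this z (z outside [14, 17.5]); the cylinder at (8, 7) is not intersected at this z (z outside [0.5, 25]); Subtracting the remaining from the first: none of the subtracted shapes is present at this height, so the 6×25.5 cube is unchanged — area = 153.00 mm². At z = 17.76: the cube is present — its section is the full 6×25.5 rectangle (area 153.00 mm²); the cube at (1.5, 0.5) does not reach this height (z outside [14, 17.5]); the r=6.5 cylinder at (8, 7) gives a regular 8-gon of circumradius 6.5 (constant along its height) (area = (8/2)·6.500²·sin(360°/8) = 119.50 mm²); Subtracting the remaining from the first: starting from the 6×25.5 cube (153.00 mm²), the r=6.5 cylinder at (8, 7) partially overlaps it — only the 35.41 mm² overlap (of its 119.50 mm²) is removed, clipping the outline — area = 117.59 mm². Checking containment: the cross-section at z = 17.76 is a subset of the cross-section at z = 0.24.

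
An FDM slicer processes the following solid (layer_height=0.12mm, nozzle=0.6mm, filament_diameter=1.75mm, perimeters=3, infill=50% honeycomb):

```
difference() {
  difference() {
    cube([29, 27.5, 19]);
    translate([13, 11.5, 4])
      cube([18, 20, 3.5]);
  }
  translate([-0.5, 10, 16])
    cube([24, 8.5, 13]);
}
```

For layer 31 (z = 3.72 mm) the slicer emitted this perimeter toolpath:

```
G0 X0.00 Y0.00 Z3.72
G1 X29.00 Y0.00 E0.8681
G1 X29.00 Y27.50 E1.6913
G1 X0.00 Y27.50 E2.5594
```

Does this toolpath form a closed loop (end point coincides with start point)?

no

Start point (G0): (0.00, 0.00). End point (last G1): the path does not return to the start — open.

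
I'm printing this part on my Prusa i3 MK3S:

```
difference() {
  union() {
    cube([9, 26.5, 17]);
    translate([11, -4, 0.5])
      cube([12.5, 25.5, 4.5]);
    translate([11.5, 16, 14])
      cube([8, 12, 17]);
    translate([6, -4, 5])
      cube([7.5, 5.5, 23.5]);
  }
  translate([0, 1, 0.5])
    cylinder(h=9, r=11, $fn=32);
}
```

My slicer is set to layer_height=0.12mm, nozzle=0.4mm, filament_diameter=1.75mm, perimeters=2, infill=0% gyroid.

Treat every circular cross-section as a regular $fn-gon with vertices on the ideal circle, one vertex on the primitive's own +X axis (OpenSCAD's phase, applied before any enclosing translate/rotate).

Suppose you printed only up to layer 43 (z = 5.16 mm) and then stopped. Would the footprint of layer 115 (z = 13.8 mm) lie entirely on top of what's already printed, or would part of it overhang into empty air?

part overhangs

Compare the two slices. At z = 5.16: the 9×26.5 cube contributes its full rectangle (area 238.50 mm²); the cube at (11, -4) is absent (z outside [0.5, 5]); the cube at (11.5, 16) is absent (z outside [14, 31]); the 7.5×5.5 cube at (6, -4) contributes its full rectangle (area 41.25 mm²); Taking the union: the regions partially overlap — summed areas 279.75 mm² minus the doubly-counted overlap 4.50 mm² gives 275.25 mm² — area = 275.25 mm²; the r=11 cylinder at (0, 1) contributes a regular 32-gon of circumradius 11 (area = (32/2)·11.000²·sin(360°/32) = 377.69 mm²); Taking the first minus the rest: starting from the result so far (275.25 mm²), the r=11 cylinder at (0, 1) partially overlaps it — only the 115.91 mm² overlap (of its 377.69 mm²) is removed, clipping the outline — area = 159.34 mm². At z = 13.8: the cube (footprint 9×26.5) is included at this height (area 238.50 mm²); the cube at (11, -4) does not reach this height (z outside [0.5, 5]); the cube at (11.5, 16) is not intersected at this z (z outside [14, 31]); the cube at (6, -4) is present — its section is the full 7.5×5.5 rectangle (area 41.25 mm²); Taking the union: the regions partially overlap — summed areas 279.75 mm² minus the doubly-counted overlap 4.50 mm² gives 275.25 mm² — area = 275.25 mm²; the cylinder at (0, 1) is not intersected at this z (z outside [0.5, 9.5]); Subtracting the remaining from the first: none of the subtracted shapes is present at this height, so that combined region is unchanged — area = 275.25 mm². Checking containment: at z = 13.8 the cross-section extends beyond the z = 5.16 cross-section by about 115.91 mm².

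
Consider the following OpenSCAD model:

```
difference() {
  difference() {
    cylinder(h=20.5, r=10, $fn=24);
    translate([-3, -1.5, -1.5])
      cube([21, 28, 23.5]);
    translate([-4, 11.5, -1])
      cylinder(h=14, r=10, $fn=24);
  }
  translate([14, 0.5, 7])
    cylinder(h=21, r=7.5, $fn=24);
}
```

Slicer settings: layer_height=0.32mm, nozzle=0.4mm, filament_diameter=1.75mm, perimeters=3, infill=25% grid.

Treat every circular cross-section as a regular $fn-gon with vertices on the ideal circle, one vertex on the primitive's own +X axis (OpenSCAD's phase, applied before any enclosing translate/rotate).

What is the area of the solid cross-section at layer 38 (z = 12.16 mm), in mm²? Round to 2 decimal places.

At z = 12.16 mm: the cylinder: section is a regular 24-gon, circumradius r=10 (area = (24/2)·10.000²·sin(360°/24) = 310.58 mm²); the 21×28 cube at (-3, -1.5) contributes its full rectangle (area 588.00 mm²); the cylinder at (-4, 11.5): section is a regular 24-gon, circumradius r=10 (area = (24/2)·10.000²·sin(360°/24) = 310.58 mm²); Subtracting the remaining from the first: starting from the r=10 cylinder (310.58 mm²), the 21×28 cube at (-3, -1.5) partially overlaps it — only the 126.38 mm² overlap (of its 588.00 mm²) is removed, clipping the outline; the r=10 cylinder at (-4, 11.5) partially overlaps it — only the 34.34 mm² overlap (of its 310.58 mm²) is removed, clipping the outline — area = 149.86 mm²; the cylinder at (14, 0.5): section is a regular 24-gon, circumradius r=7.5 (area = (24/2)·7.500²·sin(360°/24) = 174.70 mm²); Subtracting the remaining from the first: starting from that combined region (149.86 mm²), the r=7.5 cylinder at (14, 0.5) partially overlaps it — only the 5.89 mm² overlap (of its 174.70 mm²) is removed, clipping the outline — area = 143.97 mm². Overall, the cross-section is a single solid region. Net area = 143.97 mm².

143.97 mm²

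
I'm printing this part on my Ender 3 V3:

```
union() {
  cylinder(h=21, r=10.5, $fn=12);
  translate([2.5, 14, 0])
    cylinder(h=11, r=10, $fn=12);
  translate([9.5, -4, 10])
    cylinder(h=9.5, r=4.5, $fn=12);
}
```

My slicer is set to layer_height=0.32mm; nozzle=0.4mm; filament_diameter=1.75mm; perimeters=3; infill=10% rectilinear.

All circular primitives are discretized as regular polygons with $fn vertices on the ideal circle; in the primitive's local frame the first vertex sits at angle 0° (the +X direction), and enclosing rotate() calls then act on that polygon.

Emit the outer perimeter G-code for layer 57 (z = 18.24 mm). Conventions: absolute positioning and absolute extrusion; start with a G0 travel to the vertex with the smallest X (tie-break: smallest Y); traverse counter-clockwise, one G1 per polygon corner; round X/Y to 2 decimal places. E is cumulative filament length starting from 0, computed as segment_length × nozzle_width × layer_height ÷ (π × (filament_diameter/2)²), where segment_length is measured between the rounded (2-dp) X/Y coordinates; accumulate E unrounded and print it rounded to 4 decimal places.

G0 X-10.50 Y0.00 Z18.24
G1 X-9.09 Y-5.25 E0.2893
G1 X-5.25 Y-9.09 E0.5783
G1 X0.00 Y-10.50 E0.8676
G1 X5.25 Y-9.09 E1.1569
G1 X6.85 Y-7.50 E1.2769
G1 X7.25 Y-7.90 E1.3070
G1 X9.50 Y-8.50 E1.4309
G1 X11.75 Y-7.90 E1.5548
G1 X13.40 Y-6.25 E1.6790
G1 X14.00 Y-4.00 E1.8029
G1 X13.40 Y-1.75 E1.9269
G1 X11.75 Y-0.10 E2.0510
G1 X10.43 Y0.25 E2.1237
G1 X9.09 Y5.25 E2.3992
G1 X5.25 Y9.09 E2.6882
G1 X0.00 Y10.50 E2.9775
G1 X-5.25 Y9.09 E3.2667
G1 X-9.09 Y5.25 E3.5557
G1 X-10.50 Y0.00 E3.8450

At z = 18.24 mm: the r=10.5 cylinder gives a regular 12-gon of circumradius 10.5 (constant along its height); the cylinder at (2.5, 14) is not intersected at this z (z outside [0, 11]); the r=4.5 cylinder at (9.5, -4) gives a regular 12-gon of circumradius 4.5 (constant along its height); Taking the union: the regions partially overlap (shared area 27.19 mm²), so overlapping operands fuse into one piece — 1 connected region. The outline is a single polygon with 19 vertices. Extrusion per mm of travel: 0.4 × 0.32 / (π × 0.875²) = 0.053216. Accumulating E over each segment gives final E = 3.8450.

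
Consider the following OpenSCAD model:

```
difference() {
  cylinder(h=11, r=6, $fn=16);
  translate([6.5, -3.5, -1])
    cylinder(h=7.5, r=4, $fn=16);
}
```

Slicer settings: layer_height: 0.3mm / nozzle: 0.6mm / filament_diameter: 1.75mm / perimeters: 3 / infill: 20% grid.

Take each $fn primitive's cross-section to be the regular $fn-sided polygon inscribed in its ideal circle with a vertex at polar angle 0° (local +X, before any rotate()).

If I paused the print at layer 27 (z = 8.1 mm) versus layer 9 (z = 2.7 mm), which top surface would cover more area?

Layer 27 (z = 8.1): the r=6 cylinder gives a regular 16-gon of circumradius 6 (constant along its height) (area = (16/2)·6.000²·sin(360°/16) = 110.21 mm²); the cylinder at (6.5, -3.5) does not reach this height (z outside [-1, 6.5]); After the difference (first − rest): none of the subtracted shapes is present at this height, so the r=6 cylinder is unchanged — area = 110.21 mm². So its area = 110.21 mm². Layer 9 (z = 2.7): the r=6 cylinder gives a regular 16-gon of circumradius 6 (constant along its height) (area = (16/2)·6.000²·sin(360°/16) = 110.21 mm²); the r=4 cylinder at (6.5, -3.5) contributes a regular 16-gon of circumradius 4 (area = (16/2)·4.000²·sin(360°/16) = 48.98 mm²); Subtracting the remaining from the first: starting from the r=6 cylinder (110.21 mm²), the r=4 cylinder at (6.5, -3.5) partially overlaps it — only the 10.87 mm² overlap (of its 48.98 mm²) is removed, clipping the outline — area = 99.35 mm². So its area = 99.35 mm². Layer 27 is larger (110.21 vs 99.35 mm²).

layer 27 (z = 8.1 mm)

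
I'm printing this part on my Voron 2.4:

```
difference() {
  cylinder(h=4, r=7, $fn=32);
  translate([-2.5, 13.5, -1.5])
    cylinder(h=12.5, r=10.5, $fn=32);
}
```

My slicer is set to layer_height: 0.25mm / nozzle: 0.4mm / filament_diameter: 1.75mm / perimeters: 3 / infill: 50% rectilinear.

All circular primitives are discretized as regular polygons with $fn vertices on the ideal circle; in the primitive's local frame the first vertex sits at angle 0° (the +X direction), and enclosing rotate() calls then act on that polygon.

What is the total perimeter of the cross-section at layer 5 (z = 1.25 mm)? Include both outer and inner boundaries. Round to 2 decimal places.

43.07 mm

At z = 1.25 mm: the r=7 cylinder gives a regular 32-gon of circumradius 7 (constant along its height) (perimeter = 2·32·7.000·sin(180°/32) = 43.91 mm); the r=10.5 cylinder at (-2.5, 13.5) contributes a regular 32-gon of circumradius 10.5 (perimeter = 2·32·10.500·sin(180°/32) = 65.87 mm); After the difference (first − rest): starting from the r=7 cylinder, the r=10.5 cylinder at (-2.5, 13.5) partially overlaps it — only the 26.53 mm² overlap (of its 344.14 mm²) is removed, clipping the outline — boundary = 43.07 mm. Overall, the cross-section is a single solid region. Total boundary length (outer) = 43.07 mm.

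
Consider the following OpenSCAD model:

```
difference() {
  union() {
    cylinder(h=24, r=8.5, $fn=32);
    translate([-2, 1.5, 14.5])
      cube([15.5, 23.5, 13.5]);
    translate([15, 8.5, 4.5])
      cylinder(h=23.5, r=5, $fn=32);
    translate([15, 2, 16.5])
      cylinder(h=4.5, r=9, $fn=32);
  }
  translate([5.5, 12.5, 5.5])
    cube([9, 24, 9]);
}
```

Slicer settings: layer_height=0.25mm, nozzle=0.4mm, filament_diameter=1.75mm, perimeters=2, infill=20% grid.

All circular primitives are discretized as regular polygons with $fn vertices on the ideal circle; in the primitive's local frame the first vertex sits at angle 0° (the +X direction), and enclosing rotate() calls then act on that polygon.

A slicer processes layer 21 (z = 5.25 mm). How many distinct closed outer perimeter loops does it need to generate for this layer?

At z = 5.25 mm: the r=8.5 cylinder gives a regular 32-gon of circumradius 8.5 (constant along its height); the cube at (-2, 1.5) is not intersected at this z (z outside [14.5, 28]); the r=5 cylinder at (15, 8.5) contributes a regular 32-gon of circumradius 5; the cylinder at (15, 2) is not intersected at this z (z outside [16.5, 21]); Combining (union): the 2 present regions are separate (no shared area or edge), so areas and boundary lengths simply add and each stays a separate island — 2 connected regions; the cube at (5.5, 12.5) does not reach this height (z outside [5.5, 14.5]); After the difference (first − rest): none of the subtracted shapes is present at this height, so that combined region is unchanged — 2 connected regions. The result has 2 disconnected regions.

2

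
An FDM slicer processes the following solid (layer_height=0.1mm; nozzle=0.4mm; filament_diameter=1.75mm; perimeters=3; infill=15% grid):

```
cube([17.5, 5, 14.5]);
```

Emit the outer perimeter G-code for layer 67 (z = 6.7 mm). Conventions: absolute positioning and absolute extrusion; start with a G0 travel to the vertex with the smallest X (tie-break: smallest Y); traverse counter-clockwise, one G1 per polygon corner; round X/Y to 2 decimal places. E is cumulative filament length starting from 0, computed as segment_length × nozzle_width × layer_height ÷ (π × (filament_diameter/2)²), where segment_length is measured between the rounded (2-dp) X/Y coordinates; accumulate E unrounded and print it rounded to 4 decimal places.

G0 X0.00 Y0.00 Z6.70
G1 X17.50 Y0.00 E0.2910
G1 X17.50 Y5.00 E0.3742
G1 X0.00 Y5.00 E0.6652
G1 X0.00 Y0.00 E0.7484

At z = 6.7 mm: the 17.5×5 cube contributes its full rectangle. The outline is a single polygon with 4 vertices. Extrusion per mm of travel: 0.4 × 0.1 / (π × 0.875²) = 0.016630. Accumulating E over each segment gives final E = 0.7484.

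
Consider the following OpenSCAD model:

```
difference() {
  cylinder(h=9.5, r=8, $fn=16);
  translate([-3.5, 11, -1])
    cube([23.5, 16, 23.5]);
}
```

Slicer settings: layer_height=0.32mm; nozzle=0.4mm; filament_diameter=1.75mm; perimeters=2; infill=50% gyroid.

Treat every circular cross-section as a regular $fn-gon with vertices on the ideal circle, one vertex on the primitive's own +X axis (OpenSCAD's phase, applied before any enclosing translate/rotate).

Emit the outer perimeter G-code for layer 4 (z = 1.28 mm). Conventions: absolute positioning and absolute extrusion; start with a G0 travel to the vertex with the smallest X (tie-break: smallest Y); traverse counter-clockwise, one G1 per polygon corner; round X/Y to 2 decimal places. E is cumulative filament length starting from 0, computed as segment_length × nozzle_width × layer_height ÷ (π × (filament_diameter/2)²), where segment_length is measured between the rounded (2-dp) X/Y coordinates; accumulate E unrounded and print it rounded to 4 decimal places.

At z = 1.28 mm: the r=8 cylinder contributes a regular 16-gon of circumradius 8; the cube at (-3.5, 11) (footprint 23.5×16) is included at this height; After the difference (first − rest): starting from the r=8 cylinder, the 23.5×16 cube at (-3.5, 11) misses the remaining region (no effect) — 1 connected region. The outline is a single polygon with 16 vertices. Extrusion per mm of travel: 0.4 × 0.32 / (π × 0.875²) = 0.053216. Accumulating E over each segment gives final E = 2.6579.

G0 X-8.00 Y0.00 Z1.28
G1 X-7.39 Y-3.06 E0.1660
G1 X-5.66 Y-5.66 E0.3322
G1 X-3.06 Y-7.39 E0.4984
G1 X0.00 Y-8.00 E0.6645
G1 X3.06 Y-7.39 E0.8305
G1 X5.66 Y-5.66 E0.9967
G1 X7.39 Y-3.06 E1.1629
G1 X8.00 Y0.00 E1.3290
G1 X7.39 Y3.06 E1.4950
G1 X5.66 Y5.66 E1.6612
G1 X3.06 Y7.39 E1.8274
G1 X0.00 Y8.00 E1.9934
G1 X-3.06 Y7.39 E2.1595
G1 X-5.66 Y5.66 E2.3257
G1 X-7.39 Y3.06 E2.4919
G1 X-8.00 Y0.00 E2.6579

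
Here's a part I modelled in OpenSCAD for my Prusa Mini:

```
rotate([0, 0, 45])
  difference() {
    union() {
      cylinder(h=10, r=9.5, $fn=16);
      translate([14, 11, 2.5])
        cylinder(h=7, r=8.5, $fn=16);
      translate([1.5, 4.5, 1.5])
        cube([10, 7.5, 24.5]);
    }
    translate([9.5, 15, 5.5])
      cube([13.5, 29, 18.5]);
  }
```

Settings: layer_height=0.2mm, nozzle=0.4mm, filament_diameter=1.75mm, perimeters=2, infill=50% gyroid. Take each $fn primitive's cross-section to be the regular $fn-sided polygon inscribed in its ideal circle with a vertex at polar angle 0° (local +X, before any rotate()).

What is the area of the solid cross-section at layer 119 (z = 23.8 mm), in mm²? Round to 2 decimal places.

At z = 23.8 mm: the cylinder does not reach this height (z outside [0, 10]); the cylinder at (14, 11) is not intersected at this z (z outside [2.5, 9.5]); the 10×7.5 cube at (1.5, 4.5) contributes its full rectangle (area 75.00 mm²); Taking the union: only the 10×7.5 cube at (1.5, 4.5) is present, so the union is just that shape — area = 75.00 mm²; the cube at (9.5, 15) (footprint 13.5×29) is included at this height (area 391.50 mm²); Taking the first minus the rest: starting from that combined region (75.00 mm²), the 13.5×29 cube at (9.5, 15) misses the remaining region (no effect) — area = 75.00 mm²; (rotated 45° about Z; rotation is an isometry so areas/perimeters/island counts are preserved). Overall, the cross-section is a single solid region. Net area = 75.00 mm².

75.00 mm²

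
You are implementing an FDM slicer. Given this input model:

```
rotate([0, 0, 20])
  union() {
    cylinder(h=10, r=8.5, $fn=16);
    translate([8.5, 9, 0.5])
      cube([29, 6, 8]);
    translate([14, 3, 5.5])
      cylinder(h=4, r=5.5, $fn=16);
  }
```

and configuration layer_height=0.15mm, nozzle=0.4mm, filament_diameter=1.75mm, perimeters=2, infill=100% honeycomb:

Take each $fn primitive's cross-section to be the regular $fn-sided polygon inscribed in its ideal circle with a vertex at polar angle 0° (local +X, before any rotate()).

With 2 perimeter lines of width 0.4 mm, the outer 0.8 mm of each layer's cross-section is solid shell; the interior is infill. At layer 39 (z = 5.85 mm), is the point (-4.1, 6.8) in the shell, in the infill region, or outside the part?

At z = 5.85 mm: the cylinder: section is a regular 16-gon, circumradius r=8.5; the cube at (8.5, 9) is present — its section is the full 29×6 rectangle; the r=5.5 cylinder at (14, 3) gives a regular 16-gon of circumradius 5.5 (constant along its height); Combining (union): the 3 present regions are separate (no shared area or edge), so areas and boundary lengths simply add and each stays a separate island — 3 connected regions; (whole slice rotated 20° about Z — lengths, areas and connectivity unchanged). Overall, the cross-section has 3 separate islands. Undo the 20° rotation: the query point maps to (-1.527, 7.792) in the un-rotated model frame. The nearest boundary edge runs (-3.25, 7.85)→(0.00, 8.50); distance from the point to it = 0.40 mm. (Shell/infill is judged within the island containing the point — the largest one.) The point is inside the cross-section, 0.40 mm from the nearest boundary — within the 0.8 mm shell band (2 × 0.4).

shell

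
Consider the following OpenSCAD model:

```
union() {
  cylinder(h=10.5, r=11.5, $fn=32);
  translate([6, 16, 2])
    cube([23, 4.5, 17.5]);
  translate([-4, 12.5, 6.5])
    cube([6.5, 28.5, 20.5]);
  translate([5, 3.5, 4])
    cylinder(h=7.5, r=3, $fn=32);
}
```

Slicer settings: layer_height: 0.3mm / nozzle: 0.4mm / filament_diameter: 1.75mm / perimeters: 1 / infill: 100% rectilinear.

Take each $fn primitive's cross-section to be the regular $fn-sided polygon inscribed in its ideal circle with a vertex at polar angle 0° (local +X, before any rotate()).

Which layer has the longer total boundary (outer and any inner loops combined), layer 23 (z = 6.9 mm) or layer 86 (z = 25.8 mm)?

Layer 23 (z = 6.9): the r=11.5 cylinder gives a regular 32-gon of circumradius 11.5 (constant along its height) (perimeter = 2·32·11.500·sin(180°/32) = 72.14 mm); the 23×4.5 cube at (6, 16) contributes its full rectangle (perimeter 55.00 mm); the cube at (-4, 12.5) is present — its section is the full 6.5×28.5 rectangle (perimeter 70.00 mm); the cylinder at (5, 3.5): section is a regular 32-gon, circumradius r=3 (perimeter = 2·32·3.000·sin(180°/32) = 18.82 mm); Taking the union: the regions partially overlap (shared area 28.09 mm²), so the edge portions inside another operand are dropped and the merged outline is re-measured after clipping — boundary = 197.14 mm. So its perimeter = 197.14 mm. Layer 86 (z = 25.8): the cylinder is not intersected at this z (z outside [0, 10.5]); the cube at (6, 16) does not reach this height (z outside [2, 19.5]); the 6.5×28.5 cube at (-4, 12.5) contributes its full rectangle (perimeter 70.00 mm); the cylinder at (5, 3.5) is not intersected at this z (z outside [4, 11.5]); Combining (union): only the 6.5×28.5 cube at (-4, 12.5) is present, so the union is just that shape — boundary = 70.00 mm. So its perimeter = 70.00 mm. Layer 23 is larger (197.14 vs 70.00 mm).

layer 23 (z = 6.9 mm)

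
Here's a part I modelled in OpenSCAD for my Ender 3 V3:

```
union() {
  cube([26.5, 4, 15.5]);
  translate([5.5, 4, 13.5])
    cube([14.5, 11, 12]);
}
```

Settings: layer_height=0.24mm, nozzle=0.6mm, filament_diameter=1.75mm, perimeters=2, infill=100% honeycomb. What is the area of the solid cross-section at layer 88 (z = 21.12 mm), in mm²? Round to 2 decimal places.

At z = 21.12 mm: the cube does not reach this height (z outside [0, 15.5]); the cube at (5.5, 4) (footprint 14.5×11) is included at this height (area 159.50 mm²); Combining (union): only the 14.5×11 cube at (5.5, 4) is present, so the union is just that shape — area = 159.50 mm². Overall, the cross-section is a single solid region. Net area = 159.50 mm².

159.50 mm²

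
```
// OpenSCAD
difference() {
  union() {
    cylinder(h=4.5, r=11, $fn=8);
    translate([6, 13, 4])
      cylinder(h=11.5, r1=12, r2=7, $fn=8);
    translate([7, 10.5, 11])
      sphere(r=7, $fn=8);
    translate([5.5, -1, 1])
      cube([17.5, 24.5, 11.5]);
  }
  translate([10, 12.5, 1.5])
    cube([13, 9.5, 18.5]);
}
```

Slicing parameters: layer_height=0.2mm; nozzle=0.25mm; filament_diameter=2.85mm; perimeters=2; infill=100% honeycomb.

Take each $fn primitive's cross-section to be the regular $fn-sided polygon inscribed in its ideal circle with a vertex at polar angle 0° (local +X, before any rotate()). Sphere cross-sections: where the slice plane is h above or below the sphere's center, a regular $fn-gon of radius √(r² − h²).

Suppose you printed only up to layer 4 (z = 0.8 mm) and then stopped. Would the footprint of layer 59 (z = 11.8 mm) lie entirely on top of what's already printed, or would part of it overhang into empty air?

part overhangs

Compare the two slices. At z = 0.8: the r=11 cylinder gives a regular 8-gon of circumradius 11 (constant along its height) (area = (8/2)·11.000²·sin(360°/8) = 342.24 mm²); the cone at (6, 13) is absent (z outside [4, 15.5]); the sphere at (7, 10.5) is not intersected at this z (|z−center|=10.200 > r=7); the cube at (5.5, -1) does not reach this height (z outside [1, 12.5]); Taking the union: only the r=11 cylinder is present, so the union is just that shape — area = 342.24 mm²; the cube at (10, 12.5) is not intersected at this z (z outside [1.5, 20]); Subtracting the remaining from the first: none of the subtracted shapes is present at this height, so that combined region is unchanged — area = 342.24 mm². At z = 11.8: the cylinder is absent (z outside [0, 4.5]); the cone at (6, 13): at t=0.678 of its height the radius interpolates to r₁+(r₂−r₁)t = 8.609, giving a regular 8-gon of that circumradius (area = (8/2)·8.609²·sin(360°/8) = 209.61 mm²); the sphere at (7, 10.5): section is a regular 8-gon, circumradius = √(r²−h²) = √(7²−0.8²) = 6.954 (area = (8/2)·6.954²·sin(360°/8) = 136.78 mm²); the 17.5×24.5 cube at (5.5, -1) contributes its full rectangle (area 428.75 mm²); Taking the union: the regions partially overlap — summed areas 775.15 mm² minus the doubly-counted overlap 248.57 mm² gives 526.57 mm² — area = 526.57 mm²; the 13×9.5 cube at (10, 12.5) contributes its full rectangle (area 123.50 mm²); After the difference (first − rest): starting from the result so far (526.57 mm²), the 13×9.5 cube at (10, 12.5) lies inside it touching the edge (removes its full 123.50 mm²) — area = 403.07 mm². Checking containment: at z = 11.8 the cross-section extends beyond the z = 0.8 cross-section by about 339.00 mm².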